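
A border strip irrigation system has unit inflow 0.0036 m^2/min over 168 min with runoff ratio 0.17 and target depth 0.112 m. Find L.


L = q*t/((1+r)*Z)
L = 0.0036*168/((1+0.17)*0.112)
L = 0.6048/0.13104

4.6154 m


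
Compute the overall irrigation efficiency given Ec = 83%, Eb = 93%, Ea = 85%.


Ec = 0.83, Eb = 0.93, Ea = 0.85
E = 0.83 * 0.93 * 0.85 * 100 = 65.6115%

65.6115 %


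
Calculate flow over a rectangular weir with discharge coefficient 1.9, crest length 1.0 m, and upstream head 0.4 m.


Q = C * L * H^(3/2) = 1.9 * 1.0 * 0.4^1.5 = 1.9 * 1.0 * 0.252982

0.4807 m^3/s


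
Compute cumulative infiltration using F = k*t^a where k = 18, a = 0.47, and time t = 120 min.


F = k * t^a = 18 * 120^0.47
F = 18 * 9.488885

170.7999 mm


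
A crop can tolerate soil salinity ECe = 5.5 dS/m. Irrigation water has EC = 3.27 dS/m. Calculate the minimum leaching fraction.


LR = ECiw / (5*ECe - ECiw)
LR = 3.27 / (5*5.5 - 3.27)
LR = 3.27 / 24.2300

0.1350


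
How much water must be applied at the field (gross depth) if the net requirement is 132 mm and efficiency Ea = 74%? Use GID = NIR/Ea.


Ea = 74% = 0.74
GID = NIR / Ea = 132 / 0.74 = 178.3784 mm

178.3784 mm


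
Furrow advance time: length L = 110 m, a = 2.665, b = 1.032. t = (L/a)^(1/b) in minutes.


t = (L/a)^(1/b)
t = (110/2.665)^(1/1.032)
t = 41.275797^(1/1.032)

36.7787 min


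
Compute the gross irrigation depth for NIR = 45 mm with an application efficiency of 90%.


Ea = 90% = 0.9
GID = NIR / Ea = 45 / 0.9 = 50.0000 mm

50.0000 mm


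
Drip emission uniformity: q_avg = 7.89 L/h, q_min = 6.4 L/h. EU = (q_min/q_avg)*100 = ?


EU = (q_min/q_avg)*100 = (6.4/7.89)*100 = 81.1153%

81.1153 %


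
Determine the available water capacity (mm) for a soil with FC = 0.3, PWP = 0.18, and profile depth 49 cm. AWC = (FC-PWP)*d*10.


AWC = (FC - PWP) * d * 10
AWC = (0.3 - 0.18) * 49 * 10
AWC = 0.1200 * 49 * 10

58.8000 mm


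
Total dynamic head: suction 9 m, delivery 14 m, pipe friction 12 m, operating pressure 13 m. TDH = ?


TDH = Hs + Hd + hf + Hp = 9 + 14 + 12 + 13 = 48

48 m


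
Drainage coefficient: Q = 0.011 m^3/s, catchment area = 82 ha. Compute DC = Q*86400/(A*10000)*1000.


DC = Q * 86400 / (A * 10000) * 1000
DC = 0.011 * 86400 / (82 * 10000) * 1000
DC = 950400.0000 / 820000

1.1590 mm/day


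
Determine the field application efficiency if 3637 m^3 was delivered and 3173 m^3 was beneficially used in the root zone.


Ea = V_root / V_field * 100 = 3173 / 3637 * 100 = 87.2422%

87.2422 %


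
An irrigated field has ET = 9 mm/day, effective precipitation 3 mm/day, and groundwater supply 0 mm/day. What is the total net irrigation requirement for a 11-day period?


Daily deficit = ET - Pe - GW = 9 - 3 - 0 = 6 mm/day
NIR = 6 * 11 = 66 mm

66.0000 mm


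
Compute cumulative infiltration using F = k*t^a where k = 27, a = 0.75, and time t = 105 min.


F = k * t^a = 27 * 105^0.75
F = 27 * 32.801369

885.6370 mm


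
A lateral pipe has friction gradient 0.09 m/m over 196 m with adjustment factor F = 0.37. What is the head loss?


hf = J * L * F = 0.09 * 196 * 0.37 = 6.5268 m

6.5268 m


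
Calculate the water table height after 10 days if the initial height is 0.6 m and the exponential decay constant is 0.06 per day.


m = m0 * exp(-k*t)
m = 0.6 * exp(-0.06 * 10)
m = 0.6 * exp(-0.6000)

0.3293 m


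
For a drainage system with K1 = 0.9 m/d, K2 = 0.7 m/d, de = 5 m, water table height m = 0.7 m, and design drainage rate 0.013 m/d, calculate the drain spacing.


S^2 = 8*K2*de*m/q + 4*K1*m^2/q
S^2 = 8*0.7*5*0.7/0.013 + 4*0.9*0.7^2/0.013
S = sqrt(1643.3846)

40.5387 m


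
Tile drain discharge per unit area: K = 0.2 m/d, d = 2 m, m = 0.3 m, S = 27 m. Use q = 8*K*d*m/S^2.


q = 8*K*d*m/S^2
q = 8*0.2*2*0.3/27^2
q = 0.9600 / 729

0.0013 m/d


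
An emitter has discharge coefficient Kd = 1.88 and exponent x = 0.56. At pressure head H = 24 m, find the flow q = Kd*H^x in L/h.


q = Kd * H^x = 1.88 * 24^0.56 = 1.88 * 5.928138

11.1449 L/h


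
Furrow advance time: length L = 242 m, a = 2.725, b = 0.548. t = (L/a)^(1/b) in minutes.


t = (L/a)^(1/b)
t = (242/2.725)^(1/0.548)
t = 88.807339^(1/0.548)

3593.8803 min


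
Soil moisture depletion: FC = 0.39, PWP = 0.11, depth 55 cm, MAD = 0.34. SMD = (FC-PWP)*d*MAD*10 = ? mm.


SMD = (FC - PWP) * d * MAD * 10
SMD = (0.39 - 0.11) * 55 * 0.34 * 10
SMD = 0.2800 * 55 * 0.34 * 10

52.3600 mm


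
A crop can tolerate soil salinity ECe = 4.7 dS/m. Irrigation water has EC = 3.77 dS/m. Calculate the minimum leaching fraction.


LR = ECiw / (5*ECe - ECiw)
LR = 3.77 / (5*4.7 - 3.77)
LR = 3.77 / 19.7300

0.1911


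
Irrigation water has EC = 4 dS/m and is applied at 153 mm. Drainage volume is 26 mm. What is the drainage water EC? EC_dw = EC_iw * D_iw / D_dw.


EC_dw = EC_iw * D_iw / D_dw
EC_dw = 4 * 153 / 26
EC_dw = 612 / 26

23.5385 dS/m


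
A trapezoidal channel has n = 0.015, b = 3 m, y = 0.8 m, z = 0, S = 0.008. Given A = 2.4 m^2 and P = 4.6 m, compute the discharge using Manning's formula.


R = A/P = 2.4/4.6 = 0.521739
Q = (1/0.015) * 2.4 * 0.521739^(2/3) * 0.008^0.5

9.2747 m^3/s


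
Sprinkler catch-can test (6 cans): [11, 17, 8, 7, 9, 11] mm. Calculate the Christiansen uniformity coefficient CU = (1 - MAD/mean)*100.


mean = 10.500000 mm
MAD = 2.500000 mm
CU = (1 - 2.500000/10.500000)*100

76.1905 %


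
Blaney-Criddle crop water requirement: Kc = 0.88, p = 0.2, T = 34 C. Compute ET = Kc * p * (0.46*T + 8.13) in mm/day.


ET = Kc * p * (0.46*T + 8.13)
ET = 0.88 * 0.2 * (0.46*34 + 8.13)
ET = 0.88 * 0.2 * 23.7700

4.1835 mm/day


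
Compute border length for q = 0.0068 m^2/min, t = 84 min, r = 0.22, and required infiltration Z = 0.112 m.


L = q*t/((1+r)*Z)
L = 0.0068*84/((1+0.22)*0.112)
L = 0.5712/0.13664

4.1803 m


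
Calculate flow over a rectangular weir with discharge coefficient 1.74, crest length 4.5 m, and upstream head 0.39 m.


Q = C * L * H^(3/2) = 1.74 * 4.5 * 0.39^1.5 = 1.74 * 4.5 * 0.243555

1.9070 m^3/s


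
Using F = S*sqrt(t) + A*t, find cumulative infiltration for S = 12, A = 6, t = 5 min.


F = S*sqrt(t) + A*t
F = 12*sqrt(5) + 6*5
F = 12*2.236068 + 30

56.8328 mm


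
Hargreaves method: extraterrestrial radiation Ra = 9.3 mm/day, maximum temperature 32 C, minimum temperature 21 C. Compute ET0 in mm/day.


Tmean = (Tmax + Tmin)/2 = (32 + 21)/2 = 26.5
ET0 = 0.0023 * 9.3 * (26.5 + 17.8) * sqrt(32 - 21)
ET0 = 0.0023 * 9.3 * 44.3 * 3.316625

3.1428 mm/day


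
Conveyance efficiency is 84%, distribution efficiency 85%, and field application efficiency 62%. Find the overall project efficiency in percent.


Ec = 0.84, Eb = 0.85, Ea = 0.62
E = 0.84 * 0.85 * 0.62 * 100 = 44.2680%

44.2680 %


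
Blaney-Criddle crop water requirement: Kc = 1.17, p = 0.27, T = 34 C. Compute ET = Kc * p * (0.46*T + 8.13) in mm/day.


ET = Kc * p * (0.46*T + 8.13)
ET = 1.17 * 0.27 * (0.46*34 + 8.13)
ET = 1.17 * 0.27 * 23.7700

7.5089 mm/day


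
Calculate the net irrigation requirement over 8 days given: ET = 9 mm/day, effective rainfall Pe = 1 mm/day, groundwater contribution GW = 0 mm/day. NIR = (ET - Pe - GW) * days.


Daily deficit = ET - Pe - GW = 9 - 1 - 0 = 8 mm/day
NIR = 8 * 8 = 64 mm

64.0000 mm


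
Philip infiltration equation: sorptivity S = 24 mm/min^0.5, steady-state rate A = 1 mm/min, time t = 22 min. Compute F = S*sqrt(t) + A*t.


F = S*sqrt(t) + A*t
F = 24*sqrt(22) + 1*22
F = 24*4.690416 + 22

134.5700 mm


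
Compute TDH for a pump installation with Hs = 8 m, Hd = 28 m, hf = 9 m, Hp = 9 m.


TDH = Hs + Hd + hf + Hp = 8 + 28 + 9 + 9 = 54

54 m


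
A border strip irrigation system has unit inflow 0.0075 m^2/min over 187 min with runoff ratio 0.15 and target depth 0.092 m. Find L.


L = q*t/((1+r)*Z)
L = 0.0075*187/((1+0.15)*0.092)
L = 1.4025/0.1058

13.2561 m


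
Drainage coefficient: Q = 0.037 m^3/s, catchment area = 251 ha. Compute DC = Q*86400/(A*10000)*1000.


DC = Q * 86400 / (A * 10000) * 1000
DC = 0.037 * 86400 / (251 * 10000) * 1000
DC = 3196800.0000 / 2510000

1.2736 mm/day


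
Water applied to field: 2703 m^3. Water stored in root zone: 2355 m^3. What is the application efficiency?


Ea = V_root / V_field * 100 = 2355 / 2703 * 100 = 87.1254%

87.1254 %


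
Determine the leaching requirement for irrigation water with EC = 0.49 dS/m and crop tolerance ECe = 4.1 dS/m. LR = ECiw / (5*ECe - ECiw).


LR = ECiw / (5*ECe - ECiw)
LR = 0.49 / (5*4.1 - 0.49)
LR = 0.49 / 20.0100

0.0245


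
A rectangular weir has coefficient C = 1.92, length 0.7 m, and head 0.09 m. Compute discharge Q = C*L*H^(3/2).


Q = C * L * H^(3/2) = 1.92 * 0.7 * 0.09^1.5 = 1.92 * 0.7 * 0.027000

0.0363 m^3/s


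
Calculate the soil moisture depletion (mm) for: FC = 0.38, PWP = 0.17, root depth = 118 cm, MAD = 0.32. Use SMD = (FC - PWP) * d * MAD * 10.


SMD = (FC - PWP) * d * MAD * 10
SMD = (0.38 - 0.17) * 118 * 0.32 * 10
SMD = 0.2100 * 118 * 0.32 * 10

79.2960 mm


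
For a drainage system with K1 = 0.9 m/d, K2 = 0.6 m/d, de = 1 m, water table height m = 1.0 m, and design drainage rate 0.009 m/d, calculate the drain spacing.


S^2 = 8*K2*de*m/q + 4*K1*m^2/q
S^2 = 8*0.6*1*1.0/0.009 + 4*0.9*1.0^2/0.009
S = sqrt(933.3333)

30.5505 m


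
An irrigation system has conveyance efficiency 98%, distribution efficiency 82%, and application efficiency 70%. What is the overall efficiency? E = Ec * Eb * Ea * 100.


Ec = 0.98, Eb = 0.82, Ea = 0.7
E = 0.98 * 0.82 * 0.7 * 100 = 56.2520%

56.2520 %


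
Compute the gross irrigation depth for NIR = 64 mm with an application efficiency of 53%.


Ea = 53% = 0.53
GID = NIR / Ea = 64 / 0.53 = 120.7547 mm

120.7547 mm


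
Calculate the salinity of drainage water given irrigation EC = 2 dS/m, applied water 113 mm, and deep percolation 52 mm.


EC_dw = EC_iw * D_iw / D_dw
EC_dw = 2 * 113 / 52
EC_dw = 226 / 52

4.3462 dS/m


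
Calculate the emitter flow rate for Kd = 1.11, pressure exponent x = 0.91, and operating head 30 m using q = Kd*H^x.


q = Kd * H^x = 1.11 * 30^0.91 = 1.11 * 22.089218

24.5190 L/h


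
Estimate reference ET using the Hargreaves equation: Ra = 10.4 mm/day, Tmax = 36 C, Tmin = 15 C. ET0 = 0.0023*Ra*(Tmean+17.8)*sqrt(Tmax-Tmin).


Tmean = (Tmax + Tmin)/2 = (36 + 15)/2 = 25.5
ET0 = 0.0023 * 10.4 * (25.5 + 17.8) * sqrt(36 - 15)
ET0 = 0.0023 * 10.4 * 43.3 * 4.582576

4.7463 mm/day


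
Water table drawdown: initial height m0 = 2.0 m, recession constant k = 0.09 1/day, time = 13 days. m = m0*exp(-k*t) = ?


m = m0 * exp(-k*t)
m = 2.0 * exp(-0.09 * 13)
m = 2.0 * exp(-1.1700)

0.6207 m


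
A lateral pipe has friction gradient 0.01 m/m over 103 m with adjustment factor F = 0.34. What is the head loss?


hf = J * L * F = 0.01 * 103 * 0.34 = 0.3502 m

0.3502 m


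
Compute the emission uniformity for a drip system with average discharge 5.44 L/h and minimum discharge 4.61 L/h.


EU = (q_min/q_avg)*100 = (4.61/5.44)*100 = 84.7426%

84.7426 %


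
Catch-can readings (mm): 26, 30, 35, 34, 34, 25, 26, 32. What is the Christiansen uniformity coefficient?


mean = 30.250000 mm
MAD = 3.500000 mm
CU = (1 - 3.500000/30.250000)*100

88.4298 %


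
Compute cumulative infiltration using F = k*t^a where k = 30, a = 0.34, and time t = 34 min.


F = k * t^a = 30 * 34^0.34
F = 30 * 3.316674

99.5002 mm


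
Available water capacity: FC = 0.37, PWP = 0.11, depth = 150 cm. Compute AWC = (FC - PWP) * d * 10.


AWC = (FC - PWP) * d * 10
AWC = (0.37 - 0.11) * 150 * 10
AWC = 0.2600 * 150 * 10

390.0000 mm


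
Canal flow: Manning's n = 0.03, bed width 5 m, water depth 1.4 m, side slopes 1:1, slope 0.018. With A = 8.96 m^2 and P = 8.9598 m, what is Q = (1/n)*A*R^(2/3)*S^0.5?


R = A/P = 8.96/8.9598 = 1.000022
Q = (1/0.03) * 8.96 * 1.000022^(2/3) * 0.018^0.5

40.0709 m^3/s


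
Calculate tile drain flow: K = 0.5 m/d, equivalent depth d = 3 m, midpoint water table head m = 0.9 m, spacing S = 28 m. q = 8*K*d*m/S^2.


q = 8*K*d*m/S^2
q = 8*0.5*3*0.9/28^2
q = 10.8000 / 784

0.0138 m/d


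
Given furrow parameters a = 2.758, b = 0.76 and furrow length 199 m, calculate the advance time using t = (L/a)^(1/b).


t = (L/a)^(1/b)
t = (199/2.758)^(1/0.76)
t = 72.153735^(1/0.76)

278.6618 min


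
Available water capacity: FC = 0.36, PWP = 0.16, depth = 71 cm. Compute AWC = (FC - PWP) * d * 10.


AWC = (FC - PWP) * d * 10
AWC = (0.36 - 0.16) * 71 * 10
AWC = 0.2000 * 71 * 10

142.0000 mm


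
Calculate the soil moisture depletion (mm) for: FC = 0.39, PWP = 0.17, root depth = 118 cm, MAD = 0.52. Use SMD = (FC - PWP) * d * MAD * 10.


SMD = (FC - PWP) * d * MAD * 10
SMD = (0.39 - 0.17) * 118 * 0.52 * 10
SMD = 0.2200 * 118 * 0.52 * 10

134.9920 mm


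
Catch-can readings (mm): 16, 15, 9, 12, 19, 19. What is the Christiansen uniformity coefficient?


mean = 15.000000 mm
MAD = 3.000000 mm
CU = (1 - 3.000000/15.000000)*100

80.0000 %


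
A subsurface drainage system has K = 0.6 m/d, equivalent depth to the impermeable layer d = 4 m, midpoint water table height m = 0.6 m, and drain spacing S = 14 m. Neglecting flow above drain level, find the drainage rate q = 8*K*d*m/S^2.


q = 8*K*d*m/S^2
q = 8*0.6*4*0.6/14^2
q = 11.5200 / 196

0.0588 m/d


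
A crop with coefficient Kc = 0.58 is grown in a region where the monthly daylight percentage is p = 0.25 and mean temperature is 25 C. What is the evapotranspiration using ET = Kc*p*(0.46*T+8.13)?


ET = Kc * p * (0.46*T + 8.13)
ET = 0.58 * 0.25 * (0.46*25 + 8.13)
ET = 0.58 * 0.25 * 19.6300

2.8464 mm/day


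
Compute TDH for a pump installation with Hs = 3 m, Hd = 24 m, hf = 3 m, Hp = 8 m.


TDH = Hs + Hd + hf + Hp = 3 + 24 + 3 + 8 = 38

38 m


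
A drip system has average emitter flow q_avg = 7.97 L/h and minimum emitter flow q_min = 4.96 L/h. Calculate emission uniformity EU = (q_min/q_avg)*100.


EU = (q_min/q_avg)*100 = (4.96/7.97)*100 = 62.2334%

62.2334 %


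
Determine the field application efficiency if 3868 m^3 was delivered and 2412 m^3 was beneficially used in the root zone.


Ea = V_root / V_field * 100 = 2412 / 3868 * 100 = 62.3578%

62.3578 %


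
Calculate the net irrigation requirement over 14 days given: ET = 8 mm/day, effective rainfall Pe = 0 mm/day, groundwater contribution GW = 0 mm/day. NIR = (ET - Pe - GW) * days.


Daily deficit = ET - Pe - GW = 8 - 0 - 0 = 8 mm/day
NIR = 8 * 14 = 112 mm

112.0000 mm


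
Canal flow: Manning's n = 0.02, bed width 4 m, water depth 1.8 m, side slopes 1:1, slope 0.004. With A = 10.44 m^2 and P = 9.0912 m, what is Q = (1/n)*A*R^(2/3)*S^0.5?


R = A/P = 10.44/9.0912 = 1.148363
Q = (1/0.02) * 10.44 * 1.148363^(2/3) * 0.004^0.5

36.2037 m^3/s


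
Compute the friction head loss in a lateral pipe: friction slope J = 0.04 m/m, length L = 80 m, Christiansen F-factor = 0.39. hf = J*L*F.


hf = J * L * F = 0.04 * 80 * 0.39 = 1.2480 m

1.2480 m


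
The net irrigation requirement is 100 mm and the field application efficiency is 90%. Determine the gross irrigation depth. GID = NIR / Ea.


Ea = 90% = 0.9
GID = NIR / Ea = 100 / 0.9 = 111.1111 mm

111.1111 mm


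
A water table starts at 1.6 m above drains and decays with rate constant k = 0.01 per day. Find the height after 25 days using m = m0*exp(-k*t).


m = m0 * exp(-k*t)
m = 1.6 * exp(-0.01 * 25)
m = 1.6 * exp(-0.2500)

1.2461 m


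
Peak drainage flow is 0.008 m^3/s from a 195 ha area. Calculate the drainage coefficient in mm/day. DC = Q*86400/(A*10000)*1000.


DC = Q * 86400 / (A * 10000) * 1000
DC = 0.008 * 86400 / (195 * 10000) * 1000
DC = 691200.0000 / 1950000

0.3545 mm/day


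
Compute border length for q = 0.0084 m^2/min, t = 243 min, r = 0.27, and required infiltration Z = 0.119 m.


L = q*t/((1+r)*Z)
L = 0.0084*243/((1+0.27)*0.119)
L = 2.0412/0.15113

13.5063 m


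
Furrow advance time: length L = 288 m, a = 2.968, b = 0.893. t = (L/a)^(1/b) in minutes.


t = (L/a)^(1/b)
t = (288/2.968)^(1/0.893)
t = 97.035040^(1/0.893)

167.8820 min


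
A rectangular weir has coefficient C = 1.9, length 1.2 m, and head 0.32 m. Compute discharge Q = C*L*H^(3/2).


Q = C * L * H^(3/2) = 1.9 * 1.2 * 0.32^1.5 = 1.9 * 1.2 * 0.181019

0.4127 m^3/s


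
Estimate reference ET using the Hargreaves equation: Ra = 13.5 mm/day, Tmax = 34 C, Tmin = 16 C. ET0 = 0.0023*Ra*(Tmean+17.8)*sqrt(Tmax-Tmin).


Tmean = (Tmax + Tmin)/2 = (34 + 16)/2 = 25.0
ET0 = 0.0023 * 13.5 * (25.0 + 17.8) * sqrt(34 - 16)
ET0 = 0.0023 * 13.5 * 42.8 * 4.242641

5.6382 mm/day


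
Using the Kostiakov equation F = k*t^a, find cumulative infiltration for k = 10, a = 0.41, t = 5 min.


F = k * t^a = 10 * 5^0.41
F = 10 * 1.934540

19.3454 mm


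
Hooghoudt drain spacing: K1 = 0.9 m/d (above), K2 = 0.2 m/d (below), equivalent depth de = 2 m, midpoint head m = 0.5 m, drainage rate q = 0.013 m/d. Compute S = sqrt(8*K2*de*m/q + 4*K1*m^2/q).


S^2 = 8*K2*de*m/q + 4*K1*m^2/q
S^2 = 8*0.2*2*0.5/0.013 + 4*0.9*0.5^2/0.013
S = sqrt(192.3077)

13.8675 m


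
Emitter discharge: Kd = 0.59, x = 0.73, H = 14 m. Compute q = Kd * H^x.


q = Kd * H^x = 0.59 * 14^0.73 = 0.59 * 6.865520

4.0507 L/h


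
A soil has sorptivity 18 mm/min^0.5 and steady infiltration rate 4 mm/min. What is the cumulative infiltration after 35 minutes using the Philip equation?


F = S*sqrt(t) + A*t
F = 18*sqrt(35) + 4*35
F = 18*5.916080 + 140

246.4894 mm


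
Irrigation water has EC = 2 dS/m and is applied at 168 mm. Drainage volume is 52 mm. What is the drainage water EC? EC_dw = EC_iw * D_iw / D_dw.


EC_dw = EC_iw * D_iw / D_dw
EC_dw = 2 * 168 / 52
EC_dw = 336 / 52

6.4615 dS/m


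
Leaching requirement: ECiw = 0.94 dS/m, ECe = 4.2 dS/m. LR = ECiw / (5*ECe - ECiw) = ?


LR = ECiw / (5*ECe - ECiw)
LR = 0.94 / (5*4.2 - 0.94)
LR = 0.94 / 20.0600

0.0469


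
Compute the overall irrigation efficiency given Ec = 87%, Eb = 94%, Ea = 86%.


Ec = 0.87, Eb = 0.94, Ea = 0.86
E = 0.87 * 0.94 * 0.86 * 100 = 70.3308%

70.3308 %


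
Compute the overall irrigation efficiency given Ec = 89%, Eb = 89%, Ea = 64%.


Ec = 0.89, Eb = 0.89, Ea = 0.64
E = 0.89 * 0.89 * 0.64 * 100 = 50.6944%

50.6944 %


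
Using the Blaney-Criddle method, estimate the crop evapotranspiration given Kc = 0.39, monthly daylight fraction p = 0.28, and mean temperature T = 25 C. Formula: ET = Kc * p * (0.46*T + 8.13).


ET = Kc * p * (0.46*T + 8.13)
ET = 0.39 * 0.28 * (0.46*25 + 8.13)
ET = 0.39 * 0.28 * 19.6300

2.1436 mm/day


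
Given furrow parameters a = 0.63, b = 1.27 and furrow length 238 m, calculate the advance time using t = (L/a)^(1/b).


t = (L/a)^(1/b)
t = (238/0.63)^(1/1.27)
t = 377.777778^(1/1.27)

106.9843 min


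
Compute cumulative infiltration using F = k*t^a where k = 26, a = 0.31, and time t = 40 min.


F = k * t^a = 26 * 40^0.31
F = 26 * 3.137896

81.5853 mm


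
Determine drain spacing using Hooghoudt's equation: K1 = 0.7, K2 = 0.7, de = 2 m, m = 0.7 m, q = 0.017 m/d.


S^2 = 8*K2*de*m/q + 4*K1*m^2/q
S^2 = 8*0.7*2*0.7/0.017 + 4*0.7*0.7^2/0.017
S = sqrt(541.8824)

23.2784 m


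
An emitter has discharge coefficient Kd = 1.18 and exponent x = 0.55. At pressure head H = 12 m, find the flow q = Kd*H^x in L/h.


q = Kd * H^x = 1.18 * 12^0.55 = 1.18 * 3.922380

4.6284 L/h


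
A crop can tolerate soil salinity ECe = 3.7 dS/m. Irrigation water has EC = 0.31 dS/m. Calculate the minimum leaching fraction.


LR = ECiw / (5*ECe - ECiw)
LR = 0.31 / (5*3.7 - 0.31)
LR = 0.31 / 18.1900

0.0170


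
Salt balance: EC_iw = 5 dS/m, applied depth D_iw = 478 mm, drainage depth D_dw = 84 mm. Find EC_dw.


EC_dw = EC_iw * D_iw / D_dw
EC_dw = 5 * 478 / 84
EC_dw = 2390 / 84

28.4524 dS/m


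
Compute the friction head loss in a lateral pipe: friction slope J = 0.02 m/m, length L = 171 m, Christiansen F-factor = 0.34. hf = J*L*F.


hf = J * L * F = 0.02 * 171 * 0.34 = 1.1628 m

1.1628 m


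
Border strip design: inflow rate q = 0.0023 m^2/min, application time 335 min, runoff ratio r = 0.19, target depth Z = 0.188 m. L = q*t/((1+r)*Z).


L = q*t/((1+r)*Z)
L = 0.0023*335/((1+0.19)*0.188)
L = 0.7705/0.22372

3.4440 m


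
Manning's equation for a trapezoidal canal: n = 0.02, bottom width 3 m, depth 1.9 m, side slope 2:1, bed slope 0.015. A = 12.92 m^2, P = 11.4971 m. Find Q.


R = A/P = 12.92/11.4971 = 1.123762
Q = (1/0.02) * 12.92 * 1.123762^(2/3) * 0.015^0.5

85.5187 m^3/s


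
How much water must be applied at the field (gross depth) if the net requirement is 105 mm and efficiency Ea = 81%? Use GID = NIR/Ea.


Ea = 81% = 0.81
GID = NIR / Ea = 105 / 0.81 = 129.6296 mm

129.6296 mm


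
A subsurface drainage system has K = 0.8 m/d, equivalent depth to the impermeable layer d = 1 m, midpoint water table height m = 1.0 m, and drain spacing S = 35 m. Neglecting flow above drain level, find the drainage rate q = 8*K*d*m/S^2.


q = 8*K*d*m/S^2
q = 8*0.8*1*1.0/35^2
q = 6.4000 / 1225

0.0052 m/d


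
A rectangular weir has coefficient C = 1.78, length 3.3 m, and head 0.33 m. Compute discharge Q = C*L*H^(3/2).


Q = C * L * H^(3/2) = 1.78 * 3.3 * 0.33^1.5 = 1.78 * 3.3 * 0.189571

1.1135 m^3/s


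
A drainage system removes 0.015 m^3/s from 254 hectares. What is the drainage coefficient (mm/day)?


DC = Q * 86400 / (A * 10000) * 1000
DC = 0.015 * 86400 / (254 * 10000) * 1000
DC = 1296000.0000 / 2540000

0.5102 mm/day


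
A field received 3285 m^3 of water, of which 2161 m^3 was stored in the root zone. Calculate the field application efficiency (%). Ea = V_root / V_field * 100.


Ea = V_root / V_field * 100 = 2161 / 3285 * 100 = 65.7839%

65.7839 %


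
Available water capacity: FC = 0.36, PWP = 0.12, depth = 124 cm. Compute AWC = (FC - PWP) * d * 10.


AWC = (FC - PWP) * d * 10
AWC = (0.36 - 0.12) * 124 * 10
AWC = 0.2400 * 124 * 10

297.6000 mm


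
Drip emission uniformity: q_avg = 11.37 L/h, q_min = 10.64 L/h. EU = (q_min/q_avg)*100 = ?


EU = (q_min/q_avg)*100 = (10.64/11.37)*100 = 93.5796%

93.5796 %


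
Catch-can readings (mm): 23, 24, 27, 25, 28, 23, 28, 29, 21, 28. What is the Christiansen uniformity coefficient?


mean = 25.600000 mm
MAD = 2.400000 mm
CU = (1 - 2.400000/25.600000)*100

90.6250 %


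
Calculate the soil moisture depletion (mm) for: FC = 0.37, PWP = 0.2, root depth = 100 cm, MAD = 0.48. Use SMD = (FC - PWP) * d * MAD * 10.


SMD = (FC - PWP) * d * MAD * 10
SMD = (0.37 - 0.2) * 100 * 0.48 * 10
SMD = 0.1700 * 100 * 0.48 * 10

81.6000 mm


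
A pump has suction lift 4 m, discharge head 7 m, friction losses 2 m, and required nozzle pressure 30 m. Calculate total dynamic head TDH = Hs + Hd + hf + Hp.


TDH = Hs + Hd + hf + Hp = 4 + 7 + 2 + 30 = 43

43 m


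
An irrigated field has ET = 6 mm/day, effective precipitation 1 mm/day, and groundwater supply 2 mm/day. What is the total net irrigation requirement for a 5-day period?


Daily deficit = ET - Pe - GW = 6 - 1 - 2 = 3 mm/day
NIR = 3 * 5 = 15 mm

15.0000 mm


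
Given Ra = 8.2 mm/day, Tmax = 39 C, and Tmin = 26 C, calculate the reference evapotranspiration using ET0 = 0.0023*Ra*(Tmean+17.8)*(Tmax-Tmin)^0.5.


Tmean = (Tmax + Tmin)/2 = (39 + 26)/2 = 32.5
ET0 = 0.0023 * 8.2 * (32.5 + 17.8) * sqrt(39 - 26)
ET0 = 0.0023 * 8.2 * 50.3 * 3.605551

3.4204 mm/day


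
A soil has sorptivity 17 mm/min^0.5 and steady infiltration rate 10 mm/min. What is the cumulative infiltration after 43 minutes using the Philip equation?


F = S*sqrt(t) + A*t
F = 17*sqrt(43) + 10*43
F = 17*6.557439 + 430

541.4765 mm


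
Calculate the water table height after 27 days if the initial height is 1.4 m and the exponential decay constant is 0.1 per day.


m = m0 * exp(-k*t)
m = 1.4 * exp(-0.1 * 27)
m = 1.4 * exp(-2.7000)

0.0941 m


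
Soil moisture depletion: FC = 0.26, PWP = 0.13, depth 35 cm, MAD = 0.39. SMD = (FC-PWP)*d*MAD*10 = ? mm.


SMD = (FC - PWP) * d * MAD * 10
SMD = (0.26 - 0.13) * 35 * 0.39 * 10
SMD = 0.1300 * 35 * 0.39 * 10

17.7450 mm


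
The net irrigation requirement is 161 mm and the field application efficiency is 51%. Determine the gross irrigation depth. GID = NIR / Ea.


Ea = 51% = 0.51
GID = NIR / Ea = 161 / 0.51 = 315.6863 mm

315.6863 mm


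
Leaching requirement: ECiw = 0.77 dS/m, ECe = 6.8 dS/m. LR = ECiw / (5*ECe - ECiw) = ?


LR = ECiw / (5*ECe - ECiw)
LR = 0.77 / (5*6.8 - 0.77)
LR = 0.77 / 33.2300

0.0232


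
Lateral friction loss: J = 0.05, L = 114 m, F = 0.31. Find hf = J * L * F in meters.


hf = J * L * F = 0.05 * 114 * 0.31 = 1.7670 m

1.7670 m


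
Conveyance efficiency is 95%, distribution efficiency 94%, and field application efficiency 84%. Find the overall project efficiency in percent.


Ec = 0.95, Eb = 0.94, Ea = 0.84
E = 0.95 * 0.94 * 0.84 * 100 = 75.0120%

75.0120 %


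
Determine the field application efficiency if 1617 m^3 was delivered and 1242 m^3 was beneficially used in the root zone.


Ea = V_root / V_field * 100 = 1242 / 1617 * 100 = 76.8089%

76.8089 %


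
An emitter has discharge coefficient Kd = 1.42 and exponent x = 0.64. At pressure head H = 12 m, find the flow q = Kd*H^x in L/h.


q = Kd * H^x = 1.42 * 12^0.64 = 1.42 * 4.905418

6.9657 L/h


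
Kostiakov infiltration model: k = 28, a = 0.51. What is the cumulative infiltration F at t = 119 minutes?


F = k * t^a = 28 * 119^0.51
F = 28 * 11.442712

320.3959 mm


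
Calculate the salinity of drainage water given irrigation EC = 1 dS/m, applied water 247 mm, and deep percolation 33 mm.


EC_dw = EC_iw * D_iw / D_dw
EC_dw = 1 * 247 / 33
EC_dw = 247 / 33

7.4848 dS/m


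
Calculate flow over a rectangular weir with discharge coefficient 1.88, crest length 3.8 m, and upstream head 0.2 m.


Q = C * L * H^(3/2) = 1.88 * 3.8 * 0.2^1.5 = 1.88 * 3.8 * 0.089443

0.6390 m^3/s


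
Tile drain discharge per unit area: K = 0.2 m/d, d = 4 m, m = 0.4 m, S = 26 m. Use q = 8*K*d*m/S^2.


q = 8*K*d*m/S^2
q = 8*0.2*4*0.4/26^2
q = 2.5600 / 676

0.0038 m/d


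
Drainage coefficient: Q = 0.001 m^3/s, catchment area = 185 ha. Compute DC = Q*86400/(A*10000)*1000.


DC = Q * 86400 / (A * 10000) * 1000
DC = 0.001 * 86400 / (185 * 10000) * 1000
DC = 86400.0000 / 1850000

0.0467 mm/day


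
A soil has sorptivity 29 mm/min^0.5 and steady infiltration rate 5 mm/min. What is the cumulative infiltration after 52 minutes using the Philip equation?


F = S*sqrt(t) + A*t
F = 29*sqrt(52) + 5*52
F = 29*7.211103 + 260

469.1220 mm


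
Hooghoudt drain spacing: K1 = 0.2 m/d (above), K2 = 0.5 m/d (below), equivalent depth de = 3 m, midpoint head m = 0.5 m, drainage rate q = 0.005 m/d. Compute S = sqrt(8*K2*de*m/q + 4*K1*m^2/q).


S^2 = 8*K2*de*m/q + 4*K1*m^2/q
S^2 = 8*0.5*3*0.5/0.005 + 4*0.2*0.5^2/0.005
S = sqrt(1240.0000)

35.2136 m


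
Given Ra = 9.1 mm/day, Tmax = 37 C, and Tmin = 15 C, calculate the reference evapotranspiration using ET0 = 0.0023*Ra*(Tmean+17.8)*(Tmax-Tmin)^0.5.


Tmean = (Tmax + Tmin)/2 = (37 + 15)/2 = 26.0
ET0 = 0.0023 * 9.1 * (26.0 + 17.8) * sqrt(37 - 15)
ET0 = 0.0023 * 9.1 * 43.8 * 4.690416

4.2999 mm/day


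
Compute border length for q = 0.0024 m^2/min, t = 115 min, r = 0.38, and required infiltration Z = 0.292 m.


L = q*t/((1+r)*Z)
L = 0.0024*115/((1+0.38)*0.292)
L = 0.276/0.40296

0.6849 m


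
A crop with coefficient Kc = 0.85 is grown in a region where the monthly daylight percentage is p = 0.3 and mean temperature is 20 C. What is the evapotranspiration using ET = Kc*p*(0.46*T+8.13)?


ET = Kc * p * (0.46*T + 8.13)
ET = 0.85 * 0.3 * (0.46*20 + 8.13)
ET = 0.85 * 0.3 * 17.3300

4.4192 mm/day


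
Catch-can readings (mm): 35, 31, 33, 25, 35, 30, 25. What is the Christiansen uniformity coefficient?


mean = 30.571429 mm
MAD = 3.346939 mm
CU = (1 - 3.346939/30.571429)*100

89.0521 %


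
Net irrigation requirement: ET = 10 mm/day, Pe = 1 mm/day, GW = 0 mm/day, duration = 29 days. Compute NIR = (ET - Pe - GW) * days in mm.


Daily deficit = ET - Pe - GW = 10 - 1 - 0 = 9 mm/day
NIR = 9 * 29 = 261 mm

261.0000 mm


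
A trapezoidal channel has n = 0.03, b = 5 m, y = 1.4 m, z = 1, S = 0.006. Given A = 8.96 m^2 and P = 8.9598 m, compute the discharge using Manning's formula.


R = A/P = 8.96/8.9598 = 1.000022
Q = (1/0.03) * 8.96 * 1.000022^(2/3) * 0.006^0.5

23.1350 m^3/s


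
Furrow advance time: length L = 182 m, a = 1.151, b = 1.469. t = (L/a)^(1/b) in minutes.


t = (L/a)^(1/b)
t = (182/1.151)^(1/1.469)
t = 158.123371^(1/1.469)

31.4003 min


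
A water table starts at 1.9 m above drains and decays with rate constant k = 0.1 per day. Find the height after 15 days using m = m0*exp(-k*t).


m = m0 * exp(-k*t)
m = 1.9 * exp(-0.1 * 15)
m = 1.9 * exp(-1.5000)

0.4239 m


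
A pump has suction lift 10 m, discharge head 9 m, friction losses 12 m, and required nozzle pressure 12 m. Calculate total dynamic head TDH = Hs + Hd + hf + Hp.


TDH = Hs + Hd + hf + Hp = 10 + 9 + 12 + 12 = 43

43 m


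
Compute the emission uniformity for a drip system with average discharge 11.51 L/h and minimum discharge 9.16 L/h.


EU = (q_min/q_avg)*100 = (9.16/11.51)*100 = 79.5830%

79.5830 %


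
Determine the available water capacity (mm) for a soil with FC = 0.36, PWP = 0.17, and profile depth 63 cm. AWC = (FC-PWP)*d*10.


AWC = (FC - PWP) * d * 10
AWC = (0.36 - 0.17) * 63 * 10
AWC = 0.1900 * 63 * 10

119.7000 mm


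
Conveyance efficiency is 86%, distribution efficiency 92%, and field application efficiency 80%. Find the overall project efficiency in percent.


Ec = 0.86, Eb = 0.92, Ea = 0.8
E = 0.86 * 0.92 * 0.8 * 100 = 63.2960%

63.2960 %


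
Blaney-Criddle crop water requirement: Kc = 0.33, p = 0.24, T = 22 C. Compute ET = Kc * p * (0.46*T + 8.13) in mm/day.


ET = Kc * p * (0.46*T + 8.13)
ET = 0.33 * 0.24 * (0.46*22 + 8.13)
ET = 0.33 * 0.24 * 18.2500

1.4454 mm/day


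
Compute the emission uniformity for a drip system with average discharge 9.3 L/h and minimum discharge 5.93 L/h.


EU = (q_min/q_avg)*100 = (5.93/9.3)*100 = 63.7634%

63.7634 %


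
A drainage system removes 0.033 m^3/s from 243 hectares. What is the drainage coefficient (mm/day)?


DC = Q * 86400 / (A * 10000) * 1000
DC = 0.033 * 86400 / (243 * 10000) * 1000
DC = 2851200.0000 / 2430000

1.1733 mm/day


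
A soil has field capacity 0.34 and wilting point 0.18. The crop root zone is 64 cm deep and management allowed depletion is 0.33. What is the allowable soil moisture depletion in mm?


SMD = (FC - PWP) * d * MAD * 10
SMD = (0.34 - 0.18) * 64 * 0.33 * 10
SMD = 0.1600 * 64 * 0.33 * 10

33.7920 mm


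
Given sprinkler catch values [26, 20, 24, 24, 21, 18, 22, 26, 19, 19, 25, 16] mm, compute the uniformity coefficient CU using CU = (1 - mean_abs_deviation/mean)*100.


mean = 21.666667 mm
MAD = 2.833333 mm
CU = (1 - 2.833333/21.666667)*100

86.9231 %


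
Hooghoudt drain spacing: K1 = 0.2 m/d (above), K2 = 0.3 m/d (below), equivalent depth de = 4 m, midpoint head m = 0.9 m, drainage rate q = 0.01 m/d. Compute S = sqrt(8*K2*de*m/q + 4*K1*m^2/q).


S^2 = 8*K2*de*m/q + 4*K1*m^2/q
S^2 = 8*0.3*4*0.9/0.01 + 4*0.2*0.9^2/0.01
S = sqrt(928.8000)

30.4762 m


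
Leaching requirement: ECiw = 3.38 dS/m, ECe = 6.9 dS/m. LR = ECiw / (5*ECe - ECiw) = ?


LR = ECiw / (5*ECe - ECiw)
LR = 3.38 / (5*6.9 - 3.38)
LR = 3.38 / 31.1200

0.1086


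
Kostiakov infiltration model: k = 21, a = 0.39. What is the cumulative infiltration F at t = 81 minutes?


F = k * t^a = 21 * 81^0.39
F = 21 * 5.550207

116.5543 mm


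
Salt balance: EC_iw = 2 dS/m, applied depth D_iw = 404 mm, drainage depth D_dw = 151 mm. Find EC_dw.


EC_dw = EC_iw * D_iw / D_dw
EC_dw = 2 * 404 / 151
EC_dw = 808 / 151

5.3510 dS/m


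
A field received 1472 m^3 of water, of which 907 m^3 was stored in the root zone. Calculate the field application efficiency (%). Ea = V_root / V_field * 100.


Ea = V_root / V_field * 100 = 907 / 1472 * 100 = 61.6168%

61.6168 %


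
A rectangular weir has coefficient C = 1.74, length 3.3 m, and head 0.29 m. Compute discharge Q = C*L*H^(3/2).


Q = C * L * H^(3/2) = 1.74 * 3.3 * 0.29^1.5 = 1.74 * 3.3 * 0.156170

0.8967 m^3/s


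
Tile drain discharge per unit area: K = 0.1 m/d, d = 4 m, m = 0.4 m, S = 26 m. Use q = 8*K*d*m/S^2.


q = 8*K*d*m/S^2
q = 8*0.1*4*0.4/26^2
q = 1.2800 / 676

0.0019 m/d


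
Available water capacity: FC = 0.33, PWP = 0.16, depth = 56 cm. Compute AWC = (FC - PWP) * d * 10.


AWC = (FC - PWP) * d * 10
AWC = (0.33 - 0.16) * 56 * 10
AWC = 0.1700 * 56 * 10

95.2000 mm


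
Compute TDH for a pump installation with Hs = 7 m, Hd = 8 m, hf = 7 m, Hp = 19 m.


TDH = Hs + Hd + hf + Hp = 7 + 8 + 7 + 19 = 41

41 m


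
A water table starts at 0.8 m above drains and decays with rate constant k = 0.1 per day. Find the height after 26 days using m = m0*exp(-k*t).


m = m0 * exp(-k*t)
m = 0.8 * exp(-0.1 * 26)
m = 0.8 * exp(-2.6000)

0.0594 m


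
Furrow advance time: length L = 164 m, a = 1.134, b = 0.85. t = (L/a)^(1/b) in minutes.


t = (L/a)^(1/b)
t = (164/1.134)^(1/0.85)
t = 144.620811^(1/0.85)

347.8948 min


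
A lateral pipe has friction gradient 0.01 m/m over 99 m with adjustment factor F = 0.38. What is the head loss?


hf = J * L * F = 0.01 * 99 * 0.38 = 0.3762 m

0.3762 m


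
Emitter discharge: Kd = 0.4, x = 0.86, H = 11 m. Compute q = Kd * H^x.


q = Kd * H^x = 0.4 * 11^0.86 = 0.4 * 7.863171

3.1453 L/h


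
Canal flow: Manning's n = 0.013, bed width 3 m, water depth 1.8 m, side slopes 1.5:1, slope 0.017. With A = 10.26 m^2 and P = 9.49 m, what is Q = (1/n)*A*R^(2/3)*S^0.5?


R = A/P = 10.26/9.49 = 1.081138
Q = (1/0.013) * 10.26 * 1.081138^(2/3) * 0.017^0.5

108.3967 m^3/s


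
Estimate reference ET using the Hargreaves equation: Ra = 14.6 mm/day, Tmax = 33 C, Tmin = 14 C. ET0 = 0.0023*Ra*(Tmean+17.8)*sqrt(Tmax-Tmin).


Tmean = (Tmax + Tmin)/2 = (33 + 14)/2 = 23.5
ET0 = 0.0023 * 14.6 * (23.5 + 17.8) * sqrt(33 - 14)
ET0 = 0.0023 * 14.6 * 41.3 * 4.358899

6.0452 mm/day


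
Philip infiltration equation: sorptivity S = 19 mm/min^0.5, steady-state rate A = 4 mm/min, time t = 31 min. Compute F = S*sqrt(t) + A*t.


F = S*sqrt(t) + A*t
F = 19*sqrt(31) + 4*31
F = 19*5.567764 + 124

229.7875 mm


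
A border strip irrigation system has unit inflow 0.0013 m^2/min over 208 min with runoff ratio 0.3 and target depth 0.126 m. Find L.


L = q*t/((1+r)*Z)
L = 0.0013*208/((1+0.3)*0.126)
L = 0.2704/0.1638

1.6508 m


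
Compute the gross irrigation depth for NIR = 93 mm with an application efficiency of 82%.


Ea = 82% = 0.82
GID = NIR / Ea = 93 / 0.82 = 113.4146 mm

113.4146 mm


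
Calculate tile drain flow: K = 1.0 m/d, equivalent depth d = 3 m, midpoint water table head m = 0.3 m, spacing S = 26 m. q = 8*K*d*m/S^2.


q = 8*K*d*m/S^2
q = 8*1.0*3*0.3/26^2
q = 7.2000 / 676

0.0107 m/d


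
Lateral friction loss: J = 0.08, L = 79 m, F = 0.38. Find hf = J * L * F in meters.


hf = J * L * F = 0.08 * 79 * 0.38 = 2.4016 m

2.4016 m


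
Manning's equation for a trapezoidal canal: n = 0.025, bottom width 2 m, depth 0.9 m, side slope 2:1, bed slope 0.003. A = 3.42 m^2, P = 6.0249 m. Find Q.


R = A/P = 3.42/6.0249 = 0.567644
Q = (1/0.025) * 3.42 * 0.567644^(2/3) * 0.003^0.5

5.1369 m^3/s


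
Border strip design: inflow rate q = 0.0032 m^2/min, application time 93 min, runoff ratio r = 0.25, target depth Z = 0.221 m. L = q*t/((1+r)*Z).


L = q*t/((1+r)*Z)
L = 0.0032*93/((1+0.25)*0.221)
L = 0.2976/0.27625

1.0773 m


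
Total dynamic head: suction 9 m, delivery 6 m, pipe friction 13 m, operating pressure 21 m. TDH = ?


TDH = Hs + Hd + hf + Hp = 9 + 6 + 13 + 21 = 49

49 m


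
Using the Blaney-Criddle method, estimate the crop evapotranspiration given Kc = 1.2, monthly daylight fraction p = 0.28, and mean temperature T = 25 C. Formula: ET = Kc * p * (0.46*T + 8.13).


ET = Kc * p * (0.46*T + 8.13)
ET = 1.2 * 0.28 * (0.46*25 + 8.13)
ET = 1.2 * 0.28 * 19.6300

6.5957 mm/day


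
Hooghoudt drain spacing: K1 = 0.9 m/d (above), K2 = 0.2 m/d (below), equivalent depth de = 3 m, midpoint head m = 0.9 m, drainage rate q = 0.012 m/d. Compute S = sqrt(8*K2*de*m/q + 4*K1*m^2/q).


S^2 = 8*K2*de*m/q + 4*K1*m^2/q
S^2 = 8*0.2*3*0.9/0.012 + 4*0.9*0.9^2/0.012
S = sqrt(603.0000)

24.5561 m


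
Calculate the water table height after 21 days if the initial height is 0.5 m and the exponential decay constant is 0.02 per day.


m = m0 * exp(-k*t)
m = 0.5 * exp(-0.02 * 21)
m = 0.5 * exp(-0.4200)

0.3285 m


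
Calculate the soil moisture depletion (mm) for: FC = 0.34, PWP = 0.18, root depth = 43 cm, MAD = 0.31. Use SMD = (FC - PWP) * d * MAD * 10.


SMD = (FC - PWP) * d * MAD * 10
SMD = (0.34 - 0.18) * 43 * 0.31 * 10
SMD = 0.1600 * 43 * 0.31 * 10

21.3280 mm


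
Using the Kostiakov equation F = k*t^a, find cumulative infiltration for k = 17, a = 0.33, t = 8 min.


F = k * t^a = 17 * 8^0.33
F = 17 * 1.986185

33.7651 mm


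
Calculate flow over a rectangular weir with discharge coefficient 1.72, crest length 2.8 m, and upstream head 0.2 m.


Q = C * L * H^(3/2) = 1.72 * 2.8 * 0.2^1.5 = 1.72 * 2.8 * 0.089443

0.4308 m^3/s


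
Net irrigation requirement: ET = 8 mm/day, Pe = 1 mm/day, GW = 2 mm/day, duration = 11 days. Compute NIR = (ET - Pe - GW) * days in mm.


Daily deficit = ET - Pe - GW = 8 - 1 - 2 = 5 mm/day
NIR = 5 * 11 = 55 mm

55.0000 mm


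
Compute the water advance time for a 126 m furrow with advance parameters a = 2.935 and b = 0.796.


t = (L/a)^(1/b)
t = (126/2.935)^(1/0.796)
t = 42.930153^(1/0.796)

112.5147 min


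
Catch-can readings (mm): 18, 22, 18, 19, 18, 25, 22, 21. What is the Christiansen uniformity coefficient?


mean = 20.375000 mm
MAD = 2.125000 mm
CU = (1 - 2.125000/20.375000)*100

89.5706 %


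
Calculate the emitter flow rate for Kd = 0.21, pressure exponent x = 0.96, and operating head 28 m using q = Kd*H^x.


q = Kd * H^x = 0.21 * 28^0.96 = 0.21 * 24.505959

5.1463 L/h


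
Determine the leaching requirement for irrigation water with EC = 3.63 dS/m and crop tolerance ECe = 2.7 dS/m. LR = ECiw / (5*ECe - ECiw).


LR = ECiw / (5*ECe - ECiw)
LR = 3.63 / (5*2.7 - 3.63)
LR = 3.63 / 9.8700

0.3678


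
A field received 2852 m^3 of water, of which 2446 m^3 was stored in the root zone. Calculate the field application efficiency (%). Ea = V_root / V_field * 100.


Ea = V_root / V_field * 100 = 2446 / 2852 * 100 = 85.7644%

85.7644 %


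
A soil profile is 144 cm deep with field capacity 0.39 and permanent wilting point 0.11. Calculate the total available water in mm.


AWC = (FC - PWP) * d * 10
AWC = (0.39 - 0.11) * 144 * 10
AWC = 0.2800 * 144 * 10

403.2000 mm


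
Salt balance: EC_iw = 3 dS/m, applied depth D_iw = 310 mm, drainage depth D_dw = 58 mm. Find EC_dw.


EC_dw = EC_iw * D_iw / D_dw
EC_dw = 3 * 310 / 58
EC_dw = 930 / 58

16.0345 dS/m


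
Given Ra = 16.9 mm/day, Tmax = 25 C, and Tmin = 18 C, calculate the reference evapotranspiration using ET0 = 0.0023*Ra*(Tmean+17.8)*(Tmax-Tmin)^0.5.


Tmean = (Tmax + Tmin)/2 = (25 + 18)/2 = 21.5
ET0 = 0.0023 * 16.9 * (21.5 + 17.8) * sqrt(25 - 18)
ET0 = 0.0023 * 16.9 * 39.3 * 2.645751

4.0416 mm/day


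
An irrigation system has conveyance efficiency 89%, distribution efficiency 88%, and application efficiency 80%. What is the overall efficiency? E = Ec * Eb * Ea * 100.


Ec = 0.89, Eb = 0.88, Ea = 0.8
E = 0.89 * 0.88 * 0.8 * 100 = 62.6560%

62.6560 %


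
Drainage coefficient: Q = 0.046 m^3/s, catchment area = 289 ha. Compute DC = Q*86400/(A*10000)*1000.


DC = Q * 86400 / (A * 10000) * 1000
DC = 0.046 * 86400 / (289 * 10000) * 1000
DC = 3974400.0000 / 2890000

1.3752 mm/day
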